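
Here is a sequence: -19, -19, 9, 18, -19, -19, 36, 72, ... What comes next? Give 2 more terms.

-19, -19

Reading positions in blocks of 4 reveals the pattern AABB — 2 tracks woven together.
Stream A: -19, -19, -19, -19. Constant -19.
Stream B: 9, 18, 36, 72. Multiplying by 2 each time.
The 9th slot belongs to stream A; its 5th term is -19.
Position 10 → stream A, term 6 = -19.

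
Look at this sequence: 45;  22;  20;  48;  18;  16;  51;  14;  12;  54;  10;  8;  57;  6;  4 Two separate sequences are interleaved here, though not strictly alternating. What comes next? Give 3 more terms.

Positions follow the repeating pattern ABB; grouping by letter gives 2 tracks.
Track A: 45, 48, 51, 54, 57. Arithmetic with common difference +3.
Track B: 22, 20, 18, 16, 14, 12, 10, 8, 6, 4. Arithmetic, step −2.
Position 16 falls in track A as its term 6, giving 60.
Position 17 → track B, term 11 = 2.
Position 18 → track B, term 12 = 0.

60, 2, 0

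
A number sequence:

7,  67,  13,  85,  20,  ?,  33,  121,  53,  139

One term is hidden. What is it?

103

The terms cycle through 2 interleaved subsequences.
Track A: 7, 13, 20, 33, 53. Each term equals the sum of the previous two.
Track B: 67, 85, ?, 121, 139. Arithmetic, step +18.
Filling track B at index 3 by its rule yields 103.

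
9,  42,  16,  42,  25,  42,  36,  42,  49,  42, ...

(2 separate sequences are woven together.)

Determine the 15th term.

100

Split by position mod 2 into 2 tracks.
Track A: 9, 16, 25, 36, 49 (perfect squares starting at 3²).
Track B: 42, 42, 42, 42, 42 (always 42).
Term 15 comes from track A (its 8th entry): 100.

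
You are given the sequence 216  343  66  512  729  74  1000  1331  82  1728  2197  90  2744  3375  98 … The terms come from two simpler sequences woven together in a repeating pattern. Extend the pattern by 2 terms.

Positions follow the repeating pattern AAB; grouping by letter gives 2 tracks.
Track A is 216, 343, 512, 729, 1000, 1331, 1728, 2197, 2744, 3375, which is perfect cubes starting at 6³.
Track B is 66, 74, 82, 90, 98, which is linear: a_n = 58 + 8·n.
Position 16 → track A, term 11 = 4096.
Term 17 comes from track A (its 12th entry): 4913.

4096, 4913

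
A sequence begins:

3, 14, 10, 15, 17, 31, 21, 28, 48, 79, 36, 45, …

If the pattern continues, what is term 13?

The slot pattern repeats as AABB (period 4), so there are 2 interleaved tracks.
Track A is 3, 14, 17, 31, 48, 79, which is Fibonacci-style (each term is the sum of the two before it).
Track B is 10, 15, 21, 28, 36, 45, which is triangular numbers n(n+1)/2 for n = 4, 5, ….
Position 13 → track A, term 7 = 127.

127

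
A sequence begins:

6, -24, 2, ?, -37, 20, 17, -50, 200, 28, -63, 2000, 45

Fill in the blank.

11

Split by position mod 3: positions 1, 4, 7, … form one track, and each other residue class forms its own.
Track A: 6, ?, 17, 28, 45. A Fibonacci-like recurrence a_n = a_{n-1} + a_{n-2}.
Track B: -24, -37, -50, -63. Arithmetic, step −13.
Track C: 2, 20, 200, 2000. Multiplying by 10 each time.
The gap is track A's term 2; the rule gives 11.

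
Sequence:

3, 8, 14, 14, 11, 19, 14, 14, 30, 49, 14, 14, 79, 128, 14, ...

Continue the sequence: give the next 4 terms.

Reading positions in blocks of 4 reveals the pattern AABB — 2 tracks woven together.
Track A is 3, 8, 11, 19, 30, 49, 79, 128, which is a Fibonacci-like recurrence a_n = a_{n-1} + a_{n-2}.
Track B is 14, 14, 14, 14, 14, 14, 14, which is always 14.
Term 16 comes from track B (its 8th entry): 14.
The 17th slot belongs to track A; its 9th term is 207.
Position 18 → track A, term 10 = 335.
The 19th slot belongs to track B; its 9th term is 14.

14, 207, 335, 14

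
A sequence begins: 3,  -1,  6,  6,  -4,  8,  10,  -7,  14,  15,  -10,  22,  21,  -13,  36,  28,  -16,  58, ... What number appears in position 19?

Taking every 3rd term gives 3 separate tracks.
Stream A: 3, 6, 10, 15, 21, 28. The triangular numbers T_2, T_3, ….
Stream B: -1, -4, -7, -10, -13, -16. Arithmetic, step −3.
Stream C: 6, 8, 14, 22, 36, 58. Each term equals the sum of the previous two.
Position 19 falls in stream A as its term 7, giving 36.

36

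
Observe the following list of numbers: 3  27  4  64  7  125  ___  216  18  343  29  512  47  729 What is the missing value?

11

The terms cycle through 2 interleaved subsequences.
Stream A = 3, 4, 7, ?, 18, 29, 47: Fibonacci-style (each term is the sum of the two before it).
Stream B = 27, 64, 125, 216, 343, 512, 729: perfect cubes starting at 3³.
So the missing entry in stream A is 11.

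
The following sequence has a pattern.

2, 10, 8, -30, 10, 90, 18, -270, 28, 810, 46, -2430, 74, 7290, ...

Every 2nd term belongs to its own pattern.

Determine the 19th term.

Positions 1, 3, 5, … form one subsequence and positions 2, 4, 6, … form another.
Track A = 2, 8, 10, 18, 28, 46, 74: Fibonacci-style (each term is the sum of the two before it).
Track B = 10, -30, 90, -270, 810, -2430, 7290: a geometric progression (common ratio -3).
Term 19 comes from track A (its 10th entry): 314.

314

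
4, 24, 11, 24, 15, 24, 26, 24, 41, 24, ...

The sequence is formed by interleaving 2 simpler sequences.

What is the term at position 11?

67

Positions 1, 3, 5, … form one subsequence and positions 2, 4, 6, … form another.
Track A is 4, 11, 15, 26, 41, which is each term equals the sum of the previous two.
Track B is 24, 24, 24, 24, 24, which is always 24.
Term 11 comes from track A (its 6th entry): 67.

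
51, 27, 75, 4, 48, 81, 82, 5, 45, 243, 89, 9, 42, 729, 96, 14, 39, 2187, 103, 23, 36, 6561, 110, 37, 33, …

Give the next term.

Split by position mod 4 into 4 tracks.
Subsequence A: 51, 48, 45, 42, 39, 36, 33 (arithmetic, step −3).
Subsequence B: 27, 81, 243, 729, 2187, 6561 (powers of 3).
Subsequence C: 75, 82, 89, 96, 103, 110 (arithmetic, step +7).
Subsequence D: 4, 5, 9, 14, 23, 37 (a Fibonacci-like recurrence a_n = a_{n-1} + a_{n-2}).
Position 26 falls in subsequence B as its term 7, giving 19683.

19683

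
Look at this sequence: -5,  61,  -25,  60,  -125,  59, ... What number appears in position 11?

Taking every 2nd term gives 2 separate tracks.
Subsequence A: -5, -25, -125 (a geometric progression (common ratio 5)).
Subsequence B: 61, 60, 59 (linear: a_n = 62 − n).
Position 11 → subsequence A, term 6 = -15625.

-15625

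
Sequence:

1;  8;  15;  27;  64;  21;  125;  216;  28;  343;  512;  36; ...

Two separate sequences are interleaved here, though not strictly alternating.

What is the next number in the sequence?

729

Positions follow the repeating pattern AAB; grouping by letter gives 2 tracks.
Stream A is 1, 8, 27, 64, 125, 216, 343, 512, which is consecutive cubes n³ from n = 1.
Stream B is 15, 21, 28, 36, which is the triangular numbers T_5, T_6, ….
The 13th slot belongs to stream A; its 9th term is 729.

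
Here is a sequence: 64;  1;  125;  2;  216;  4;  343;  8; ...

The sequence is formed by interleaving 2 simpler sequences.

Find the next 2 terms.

The terms cycle through 2 interleaved subsequences.
Track A: 64, 125, 216, 343. The cubes 4³, 5³, 6³, ….
Track B: 1, 2, 4, 8. Powers 2^0, 2^1, 2^2, ….
The 9th slot belongs to track A; its 5th term is 512.
Position 10 falls in track B as its term 5, giving 16.

512, 16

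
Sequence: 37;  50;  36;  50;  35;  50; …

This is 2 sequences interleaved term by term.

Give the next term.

The terms cycle through 2 interleaved subsequences.
Stream A = 37, 36, 35: arithmetic, step −1.
Stream B = 50, 50, 50: always 50.
Position 7 falls in stream A as its term 4, giving 34.

34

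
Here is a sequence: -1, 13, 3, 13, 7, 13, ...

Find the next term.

Split by position mod 2 into 2 tracks.
Stream A: -1, 3, 7 — linear: a_n = -5 + 4·n.
Stream B: 13, 13, 13 — always 13.
Term 7 comes from stream A (its 4th entry): 11.

11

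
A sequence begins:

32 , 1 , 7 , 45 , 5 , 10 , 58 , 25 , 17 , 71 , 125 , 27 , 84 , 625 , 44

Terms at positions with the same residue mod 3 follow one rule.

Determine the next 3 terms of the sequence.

97, 3125, 71

The terms cycle through 3 interleaved subsequences.
Stream A: 32, 45, 58, 71, 84 (arithmetic, step +13).
Stream B: 1, 5, 25, 125, 625 (successive powers of 5).
Stream C: 7, 10, 17, 27, 44 (a Fibonacci-like recurrence a_n = a_{n-1} + a_{n-2}).
The 16th slot belongs to stream A; its 6th term is 97.
Term 17 comes from stream B (its 6th entry): 3125.
Term 18 comes from stream C (its 6th entry): 71.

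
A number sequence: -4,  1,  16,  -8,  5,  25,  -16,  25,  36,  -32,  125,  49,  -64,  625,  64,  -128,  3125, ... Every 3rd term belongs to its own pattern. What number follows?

Read the sequence 3 terms at a time; column i is its own pattern.
Track A = -4, -8, -16, -32, -64, -128: geometric with ratio 2.
Track B = 1, 5, 25, 125, 625, 3125: powers 5^0, 5^1, 5^2, ….
Track C = 16, 25, 36, 49, 64: the squares 4², 5², 6², ….
Position 18 falls in track C as its term 6, giving 81.

81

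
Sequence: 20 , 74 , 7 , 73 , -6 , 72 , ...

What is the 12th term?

Positions 1, 3, 5, … form one subsequence and positions 2, 4, 6, … form another.
Subsequence A: 20, 7, -6. Linear: a_n = 33 − 13·n.
Subsequence B: 74, 73, 72. Linear: a_n = 75 − n.
Position 12 falls in subsequence B as its term 6, giving 69.

69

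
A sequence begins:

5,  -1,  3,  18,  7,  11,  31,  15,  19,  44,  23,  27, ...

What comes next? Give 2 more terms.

57, 31

Reading positions in blocks of 3 reveals the pattern ABB — 2 tracks woven together.
Stream A: 5, 18, 31, 44 (linear: a_n = -8 + 13·n).
Stream B: -1, 3, 7, 11, 15, 19, 23, 27 (adding 4 each time).
Position 13 falls in stream A as its term 5, giving 57.
Position 14 falls in stream B as its term 9, giving 31.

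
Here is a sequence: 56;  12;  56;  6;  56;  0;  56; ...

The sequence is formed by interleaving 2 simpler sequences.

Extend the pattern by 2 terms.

Positions 1, 3, 5, … form one subsequence and positions 2, 4, 6, … form another.
Stream A: 56, 56, 56, 56 (constant 56).
Stream B: 12, 6, 0 (subtracting 6 each time).
Position 8 falls in stream B as its term 4, giving -6.
Position 9 falls in stream A as its term 5, giving 56.

-6, 56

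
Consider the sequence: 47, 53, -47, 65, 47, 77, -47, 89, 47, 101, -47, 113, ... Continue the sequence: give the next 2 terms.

Taking every 2nd term gives 2 separate tracks.
Track A: 47, -47, 47, -47, 47, -47 — the oscillation 47·(−1)^(n+1).
Track B: 53, 65, 77, 89, 101, 113 — adding 12 each time.
Position 13 falls in track A as its term 7, giving 47.
Position 14 → track B, term 7 = 125.

47, 125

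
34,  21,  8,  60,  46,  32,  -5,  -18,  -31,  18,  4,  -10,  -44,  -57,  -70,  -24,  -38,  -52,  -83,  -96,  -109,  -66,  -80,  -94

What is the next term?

Positions follow the repeating pattern AAABBB; grouping by letter gives 2 tracks.
Stream A is 34, 21, 8, -5, -18, -31, -44, -57, -70, -83, -96, -109, which is linear: a_n = 47 − 13·n.
Stream B is 60, 46, 32, 18, 4, -10, -24, -38, -52, -66, -80, -94, which is linear: a_n = 74 − 14·n.
Term 25 comes from stream A (its 13th entry): -122.

-122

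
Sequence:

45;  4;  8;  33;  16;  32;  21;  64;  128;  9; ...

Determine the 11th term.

256

Positions follow the repeating pattern ABB; grouping by letter gives 2 tracks.
Track A: 45, 33, 21, 9. Arithmetic, step −12.
Track B: 4, 8, 16, 32, 64, 128. Powers of 2.
Position 11 → track B, term 7 = 256.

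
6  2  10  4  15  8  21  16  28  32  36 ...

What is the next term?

The terms cycle through 2 interleaved subsequences.
Track A = 6, 10, 15, 21, 28, 36: the triangular numbers T_3, T_4, ….
Track B = 2, 4, 8, 16, 32: powers 2^1, 2^2, 2^3, ….
Position 12 falls in track B as its term 6, giving 64.

64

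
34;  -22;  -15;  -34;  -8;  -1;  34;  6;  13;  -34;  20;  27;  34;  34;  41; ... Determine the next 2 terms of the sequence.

Reading positions in blocks of 3 reveals the pattern ABB — 2 tracks woven together.
Track A = 34, -34, 34, -34, 34: the oscillation 34·(−1)^(n+1).
Track B = -22, -15, -8, -1, 6, 13, 20, 27, 34, 41: linear: a_n = -29 + 7·n.
Position 16 falls in track A as its term 6, giving -34.
Term 17 comes from track B (its 11th entry): 48.

-34, 48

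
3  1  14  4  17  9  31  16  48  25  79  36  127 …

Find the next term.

Split by position mod 2 into 2 tracks.
Subsequence A is 3, 14, 17, 31, 48, 79, 127, which is each term equals the sum of the previous two.
Subsequence B is 1, 4, 9, 16, 25, 36, which is consecutive squares n² from n = 1.
Position 14 falls in subsequence B as its term 7, giving 49.

49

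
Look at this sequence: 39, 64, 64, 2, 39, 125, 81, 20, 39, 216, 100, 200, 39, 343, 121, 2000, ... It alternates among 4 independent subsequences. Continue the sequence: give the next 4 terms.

39, 512, 144, 20000

Taking every 4th term gives 4 separate tracks.
Track A: 39, 39, 39, 39 (constant 39).
Track B: 64, 125, 216, 343 (the cubes 4³, 5³, 6³, …).
Track C: 64, 81, 100, 121 (perfect squares starting at 8²).
Track D: 2, 20, 200, 2000 (geometric with ratio 10).
Position 17 falls in track A as its term 5, giving 39.
Term 18 comes from track B (its 5th entry): 512.
Position 19 falls in track C as its term 5, giving 144.
Position 20 → track D, term 5 = 20000.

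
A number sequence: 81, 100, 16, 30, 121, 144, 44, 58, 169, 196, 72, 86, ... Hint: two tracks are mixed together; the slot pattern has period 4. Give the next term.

225

Positions follow the repeating pattern AABB; grouping by letter gives 2 tracks.
Track A: 81, 100, 121, 144, 169, 196 (perfect squares starting at 9²).
Track B: 16, 30, 44, 58, 72, 86 (adding 14 each time).
Position 13 falls in track A as its term 7, giving 225.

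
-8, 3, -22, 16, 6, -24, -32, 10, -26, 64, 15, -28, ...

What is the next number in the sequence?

Taking every 3rd term gives 3 separate tracks.
Stream A is -8, 16, -32, 64, which is geometric, ×-2 each step.
Stream B is 3, 6, 10, 15, which is triangular numbers n(n+1)/2 for n = 2, 3, ….
Stream C is -22, -24, -26, -28, which is arithmetic, step −2.
Position 13 falls in stream A as its term 5, giving -128.

-128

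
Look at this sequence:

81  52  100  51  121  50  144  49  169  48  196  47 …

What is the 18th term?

44

Split by position mod 2 into 2 tracks.
Track A is 81, 100, 121, 144, 169, 196, which is perfect squares starting at 9².
Track B is 52, 51, 50, 49, 48, 47, which is subtracting 1 each time.
Position 18 falls in track B as its term 9, giving 44.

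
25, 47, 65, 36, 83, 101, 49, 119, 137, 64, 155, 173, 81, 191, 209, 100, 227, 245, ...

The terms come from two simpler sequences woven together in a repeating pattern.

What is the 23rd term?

299

Positions follow the repeating pattern ABB; grouping by letter gives 2 tracks.
Track A is 25, 36, 49, 64, 81, 100, which is consecutive squares n² from n = 5.
Track B is 47, 65, 83, 101, 119, 137, 155, 173, 191, 209, 227, 245, which is adding 18 each time.
Position 23 falls in track B as its term 15, giving 299.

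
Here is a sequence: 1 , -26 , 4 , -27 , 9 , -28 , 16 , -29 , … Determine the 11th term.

Positions 1, 3, 5, … form one subsequence and positions 2, 4, 6, … form another.
Subsequence A = 1, 4, 9, 16: consecutive squares n² from n = 1.
Subsequence B = -26, -27, -28, -29: linear: a_n = -25 − n.
The 11th slot belongs to subsequence A; its 6th term is 36.

36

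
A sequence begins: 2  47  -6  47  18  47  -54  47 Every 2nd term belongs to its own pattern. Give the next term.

162

Positions 1, 3, 5, … form one subsequence and positions 2, 4, 6, … form another.
Track A: 2, -6, 18, -54 — multiplying by -3 each time.
Track B: 47, 47, 47, 47 — constant 47.
Position 9 falls in track A as its term 5, giving 162.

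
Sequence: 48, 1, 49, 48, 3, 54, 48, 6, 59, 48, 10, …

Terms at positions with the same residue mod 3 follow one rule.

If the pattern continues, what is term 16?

The terms cycle through 3 interleaved subsequences.
Subsequence A: 48, 48, 48, 48. Always 48.
Subsequence B: 1, 3, 6, 10. Triangular numbers n(n+1)/2 for n = 1, 2, ….
Subsequence C: 49, 54, 59. Adding 5 each time.
The 16th slot belongs to subsequence A; its 6th term is 48.

48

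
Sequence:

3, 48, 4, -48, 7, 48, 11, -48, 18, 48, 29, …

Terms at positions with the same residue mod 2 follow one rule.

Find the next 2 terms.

Odd-indexed and even-indexed terms follow separate rules.
Track A: 3, 4, 7, 11, 18, 29. Fibonacci-style (each term is the sum of the two before it).
Track B: 48, -48, 48, -48, 48. Alternating ±48.
The 12th slot belongs to track B; its 6th term is -48.
Term 13 comes from track A (its 7th entry): 47.

-48, 47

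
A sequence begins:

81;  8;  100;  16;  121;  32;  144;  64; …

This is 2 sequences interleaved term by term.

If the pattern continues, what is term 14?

The terms cycle through 2 interleaved subsequences.
Stream A: 81, 100, 121, 144 (the squares 9², 10², 11², …).
Stream B: 8, 16, 32, 64 (powers 2^3, 2^4, 2^5, …).
The 14th slot belongs to stream B; its 7th term is 512.

512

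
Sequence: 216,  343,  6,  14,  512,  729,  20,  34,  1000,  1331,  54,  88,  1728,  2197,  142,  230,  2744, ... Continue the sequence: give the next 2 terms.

Reading positions in blocks of 4 reveals the pattern AABB — 2 tracks woven together.
Subsequence A: 216, 343, 512, 729, 1000, 1331, 1728, 2197, 2744 — perfect cubes starting at 6³.
Subsequence B: 6, 14, 20, 34, 54, 88, 142, 230 — Fibonacci-style (each term is the sum of the two before it).
Term 18 comes from subsequence A (its 10th entry): 3375.
The 19th slot belongs to subsequence B; its 9th term is 372.

3375, 372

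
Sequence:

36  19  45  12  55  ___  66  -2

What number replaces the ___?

Odd-indexed and even-indexed terms follow separate rules.
Stream A is 36, 45, 55, 66, which is triangular numbers starting at T_8.
Stream B is 19, 12, ?, -2, which is subtracting 7 each time.
Filling stream B at index 3 by its rule yields 5.

5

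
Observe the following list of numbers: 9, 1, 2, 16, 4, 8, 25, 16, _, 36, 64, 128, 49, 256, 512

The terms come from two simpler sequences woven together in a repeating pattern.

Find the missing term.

Reading positions in blocks of 3 reveals the pattern ABB — 2 tracks woven together.
Track A: 9, 16, 25, 36, 49 (perfect squares starting at 3²).
Track B: 1, 2, 4, 8, 16, ?, 64, 128, 256, 512 (powers 2^0, 2^1, 2^2, …).
Track B's pattern makes the blank 32.

32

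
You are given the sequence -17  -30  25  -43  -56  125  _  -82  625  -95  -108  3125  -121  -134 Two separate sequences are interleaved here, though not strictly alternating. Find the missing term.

-69

Reading positions in blocks of 3 reveals the pattern AAB — 2 tracks woven together.
Subsequence A is -17, -30, -43, -56, ?, -82, -95, -108, -121, -134, which is arithmetic, step −13.
Subsequence B is 25, 125, 625, 3125, which is successive powers of 5.
Subsequence A's pattern makes the blank -69.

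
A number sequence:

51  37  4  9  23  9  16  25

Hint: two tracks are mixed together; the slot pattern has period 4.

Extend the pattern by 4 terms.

Positions follow the repeating pattern AABB; grouping by letter gives 2 tracks.
Track A: 51, 37, 23, 9 — linear: a_n = 65 − 14·n.
Track B: 4, 9, 16, 25 — perfect squares starting at 2².
Position 9 falls in track A as its term 5, giving -5.
Position 10 → track A, term 6 = -19.
Position 11 → track B, term 5 = 36.
The 12th slot belongs to track B; its 6th term is 49.

-5, -19, 36, 49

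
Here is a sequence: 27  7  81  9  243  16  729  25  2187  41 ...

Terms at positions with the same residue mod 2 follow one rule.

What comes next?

6561

Split by position mod 2 into 2 tracks.
Stream A is 27, 81, 243, 729, 2187, which is powers 3^3, 3^4, 3^5, ….
Stream B is 7, 9, 16, 25, 41, which is a Fibonacci-like recurrence a_n = a_{n-1} + a_{n-2}.
The 11th slot belongs to stream A; its 6th term is 6561.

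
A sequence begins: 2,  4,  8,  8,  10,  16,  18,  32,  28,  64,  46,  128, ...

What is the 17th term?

194

Taking every 2nd term gives 2 separate tracks.
Subsequence A is 2, 8, 10, 18, 28, 46, which is a Fibonacci-like recurrence a_n = a_{n-1} + a_{n-2}.
Subsequence B is 4, 8, 16, 32, 64, 128, which is geometric, ×2 each step.
The 17th slot belongs to subsequence A; its 9th term is 194.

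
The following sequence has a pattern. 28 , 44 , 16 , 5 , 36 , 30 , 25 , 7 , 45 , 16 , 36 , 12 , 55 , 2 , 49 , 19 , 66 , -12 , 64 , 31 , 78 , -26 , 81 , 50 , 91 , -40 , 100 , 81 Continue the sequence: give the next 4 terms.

Split by position mod 4: positions 1, 5, 9, … form one track, and each other residue class forms its own.
Track A = 28, 36, 45, 55, 66, 78, 91: triangular numbers starting at T_7.
Track B = 44, 30, 16, 2, -12, -26, -40: arithmetic with common difference −14.
Track C = 16, 25, 36, 49, 64, 81, 100: the squares 4², 5², 6², ….
Track D = 5, 7, 12, 19, 31, 50, 81: a Fibonacci-like recurrence a_n = a_{n-1} + a_{n-2}.
The 29th slot belongs to track A; its 8th term is 105.
Position 30 → track B, term 8 = -54.
Term 31 comes from track C (its 8th entry): 121.
Position 32 → track D, term 8 = 131.

105, -54, 121, 131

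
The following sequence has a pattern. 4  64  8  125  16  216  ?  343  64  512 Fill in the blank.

32

Positions 1, 3, 5, … form one subsequence and positions 2, 4, 6, … form another.
Subsequence A: 4, 8, 16, ?, 64 — powers of 2.
Subsequence B: 64, 125, 216, 343, 512 — perfect cubes starting at 4³.
Subsequence A's pattern makes the blank 32.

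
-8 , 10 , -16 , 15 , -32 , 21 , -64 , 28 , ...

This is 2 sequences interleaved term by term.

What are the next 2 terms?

-128, 36

Positions 1, 3, 5, … form one subsequence and positions 2, 4, 6, … form another.
Track A: -8, -16, -32, -64. Geometric, ×2 each step.
Track B: 10, 15, 21, 28. Triangular numbers n(n+1)/2 for n = 4, 5, ….
The 9th slot belongs to track A; its 5th term is -128.
Position 10 falls in track B as its term 5, giving 36.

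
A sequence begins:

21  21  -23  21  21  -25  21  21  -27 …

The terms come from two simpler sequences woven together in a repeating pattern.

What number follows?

21

Reading positions in blocks of 3 reveals the pattern AAB — 2 tracks woven together.
Subsequence A: 21, 21, 21, 21, 21, 21 — constant 21.
Subsequence B: -23, -25, -27 — subtracting 2 each time.
Position 10 falls in subsequence A as its term 7, giving 21.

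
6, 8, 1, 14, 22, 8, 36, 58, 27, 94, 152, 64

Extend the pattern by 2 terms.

Positions follow the repeating pattern AAB; grouping by letter gives 2 tracks.
Track A: 6, 8, 14, 22, 36, 58, 94, 152. Fibonacci-style (each term is the sum of the two before it).
Track B: 1, 8, 27, 64. Perfect cubes starting at 1³.
The 13th slot belongs to track A; its 9th term is 246.
The 14th slot belongs to track A; its 10th term is 398.

246, 398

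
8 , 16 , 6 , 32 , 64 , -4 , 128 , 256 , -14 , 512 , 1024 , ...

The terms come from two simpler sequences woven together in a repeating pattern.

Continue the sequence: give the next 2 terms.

-24, 2048

Positions follow the repeating pattern AAB; grouping by letter gives 2 tracks.
Track A: 8, 16, 32, 64, 128, 256, 512, 1024 (successive powers of 2).
Track B: 6, -4, -14 (linear: a_n = 16 − 10·n).
The 12th slot belongs to track B; its 4th term is -24.
Position 13 falls in track A as its term 9, giving 2048.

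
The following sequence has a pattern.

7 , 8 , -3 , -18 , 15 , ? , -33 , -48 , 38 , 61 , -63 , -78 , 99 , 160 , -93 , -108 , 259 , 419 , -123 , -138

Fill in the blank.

Positions follow the repeating pattern AABB; grouping by letter gives 2 tracks.
Stream A is 7, 8, 15, ?, 38, 61, 99, 160, 259, 419, which is Fibonacci-style (each term is the sum of the two before it).
Stream B is -3, -18, -33, -48, -63, -78, -93, -108, -123, -138, which is linear: a_n = 12 − 15·n.
So the missing entry in stream A is 23.

23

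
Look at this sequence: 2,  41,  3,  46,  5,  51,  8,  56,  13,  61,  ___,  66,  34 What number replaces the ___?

21

The terms cycle through 2 interleaved subsequences.
Track A: 2, 3, 5, 8, 13, ?, 34 (each term equals the sum of the previous two).
Track B: 41, 46, 51, 56, 61, 66 (arithmetic, step +5).
Filling track A at index 6 by its rule yields 21.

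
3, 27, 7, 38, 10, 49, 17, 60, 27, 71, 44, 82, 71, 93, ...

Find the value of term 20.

Odd-indexed and even-indexed terms follow separate rules.
Subsequence A = 3, 7, 10, 17, 27, 44, 71: Fibonacci-style (each term is the sum of the two before it).
Subsequence B = 27, 38, 49, 60, 71, 82, 93: adding 11 each time.
The 20th slot belongs to subsequence B; its 10th term is 126.

126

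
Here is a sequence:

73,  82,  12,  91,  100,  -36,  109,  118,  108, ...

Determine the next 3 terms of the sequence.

Positions follow the repeating pattern AAB; grouping by letter gives 2 tracks.
Subsequence A: 73, 82, 91, 100, 109, 118. Arithmetic with common difference +9.
Subsequence B: 12, -36, 108. Geometric, ×-3 each step.
Term 10 comes from subsequence A (its 7th entry): 127.
Term 11 comes from subsequence A (its 8th entry): 136.
Term 12 comes from subsequence B (its 4th entry): -324.

127, 136, -324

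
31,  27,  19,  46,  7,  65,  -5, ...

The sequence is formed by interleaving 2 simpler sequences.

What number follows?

Split by position mod 2 into 2 tracks.
Track A = 31, 19, 7, -5: subtracting 12 each time.
Track B = 27, 46, 65: arithmetic with common difference +19.
Position 8 falls in track B as its term 4, giving 84.

84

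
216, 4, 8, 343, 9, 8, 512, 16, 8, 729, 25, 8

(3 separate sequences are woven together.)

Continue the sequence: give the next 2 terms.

The terms cycle through 3 interleaved subsequences.
Track A is 216, 343, 512, 729, which is consecutive cubes n³ from n = 6.
Track B is 4, 9, 16, 25, which is consecutive squares n² from n = 2.
Track C is 8, 8, 8, 8, which is constant 8.
Position 13 → track A, term 5 = 1000.
The 14th slot belongs to track B; its 5th term is 36.

1000, 36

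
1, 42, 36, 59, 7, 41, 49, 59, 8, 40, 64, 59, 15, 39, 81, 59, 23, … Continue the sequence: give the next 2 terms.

38, 100

Taking every 4th term gives 4 separate tracks.
Track A: 1, 7, 8, 15, 23 — Fibonacci-style (each term is the sum of the two before it).
Track B: 42, 41, 40, 39 — arithmetic, step −1.
Track C: 36, 49, 64, 81 — consecutive squares n² from n = 6.
Track D: 59, 59, 59, 59 — constant 59.
The 18th slot belongs to track B; its 5th term is 38.
Position 19 falls in track C as its term 5, giving 100.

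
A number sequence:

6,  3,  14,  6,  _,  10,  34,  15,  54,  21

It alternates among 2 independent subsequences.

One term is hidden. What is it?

20

Taking every 2nd term gives 2 separate tracks.
Track A: 6, 14, ?, 34, 54. Each term equals the sum of the previous two.
Track B: 3, 6, 10, 15, 21. Triangular numbers n(n+1)/2 for n = 2, 3, ….
So the missing entry in track A is 20.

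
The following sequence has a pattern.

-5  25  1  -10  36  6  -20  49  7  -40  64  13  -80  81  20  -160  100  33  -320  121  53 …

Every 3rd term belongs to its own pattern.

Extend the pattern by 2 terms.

-640, 144

Split by position mod 3 into 3 tracks.
Stream A is -5, -10, -20, -40, -80, -160, -320, which is a geometric progression (common ratio 2).
Stream B is 25, 36, 49, 64, 81, 100, 121, which is the squares 5², 6², 7², ….
Stream C is 1, 6, 7, 13, 20, 33, 53, which is each term equals the sum of the previous two.
Position 22 falls in stream A as its term 8, giving -640.
Position 23 falls in stream B as its term 8, giving 144.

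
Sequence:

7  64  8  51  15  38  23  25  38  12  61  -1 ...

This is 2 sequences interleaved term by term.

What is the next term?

99

Split by position mod 2 into 2 tracks.
Track A: 7, 8, 15, 23, 38, 61. Each term equals the sum of the previous two.
Track B: 64, 51, 38, 25, 12, -1. Linear: a_n = 77 − 13·n.
The 13th slot belongs to track A; its 7th term is 99.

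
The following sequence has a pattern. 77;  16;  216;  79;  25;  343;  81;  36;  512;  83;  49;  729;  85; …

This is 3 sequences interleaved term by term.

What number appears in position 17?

81

Taking every 3rd term gives 3 separate tracks.
Stream A = 77, 79, 81, 83, 85: arithmetic with common difference +2.
Stream B = 16, 25, 36, 49: consecutive squares n² from n = 4.
Stream C = 216, 343, 512, 729: the cubes 6³, 7³, 8³, ….
The 17th slot belongs to stream B; its 6th term is 81.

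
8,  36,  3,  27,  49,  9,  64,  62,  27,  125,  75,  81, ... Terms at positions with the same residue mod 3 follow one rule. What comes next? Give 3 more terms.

216, 88, 243

Read the sequence 3 terms at a time; column i is its own pattern.
Subsequence A is 8, 27, 64, 125, which is consecutive cubes n³ from n = 2.
Subsequence B is 36, 49, 62, 75, which is arithmetic with common difference +13.
Subsequence C is 3, 9, 27, 81, which is powers 3^1, 3^2, 3^3, ….
Position 13 falls in subsequence A as its term 5, giving 216.
The 14th slot belongs to subsequence B; its 5th term is 88.
Position 15 → subsequence C, term 5 = 243.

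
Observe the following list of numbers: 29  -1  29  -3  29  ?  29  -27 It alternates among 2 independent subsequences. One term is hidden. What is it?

-9

Split by position mod 2 into 2 tracks.
Track A is 29, 29, 29, 29, which is the constant sequence 29.
Track B is -1, -3, ?, -27, which is a geometric progression (common ratio 3).
So the missing entry in track B is -9.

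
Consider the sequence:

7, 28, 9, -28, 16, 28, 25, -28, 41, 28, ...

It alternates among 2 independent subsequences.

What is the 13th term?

107

The terms cycle through 2 interleaved subsequences.
Track A = 7, 9, 16, 25, 41: a Fibonacci-like recurrence a_n = a_{n-1} + a_{n-2}.
Track B = 28, -28, 28, -28, 28: alternating ±28.
Term 13 comes from track A (its 7th entry): 107.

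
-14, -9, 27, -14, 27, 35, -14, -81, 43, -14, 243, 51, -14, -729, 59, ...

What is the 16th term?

Split by position mod 3: positions 1, 4, 7, … form one track, and each other residue class forms its own.
Track A = -14, -14, -14, -14, -14: the constant sequence -14.
Track B = -9, 27, -81, 243, -729: geometric with ratio -3.
Track C = 27, 35, 43, 51, 59: arithmetic, step +8.
Term 16 comes from track A (its 6th entry): -14.

-14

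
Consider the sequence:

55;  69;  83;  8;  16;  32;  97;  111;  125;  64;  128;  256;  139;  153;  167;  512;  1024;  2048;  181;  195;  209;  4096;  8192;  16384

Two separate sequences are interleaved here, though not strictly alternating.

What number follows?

223

Reading positions in blocks of 6 reveals the pattern AAABBB — 2 tracks woven together.
Track A = 55, 69, 83, 97, 111, 125, 139, 153, 167, 181, 195, 209: adding 14 each time.
Track B = 8, 16, 32, 64, 128, 256, 512, 1024, 2048, 4096, 8192, 16384: successive powers of 2.
The 25th slot belongs to track A; its 13th term is 223.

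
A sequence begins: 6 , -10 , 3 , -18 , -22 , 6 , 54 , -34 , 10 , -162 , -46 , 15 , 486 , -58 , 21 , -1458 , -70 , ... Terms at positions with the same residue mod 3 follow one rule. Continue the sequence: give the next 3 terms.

28, 4374, -82

The terms cycle through 3 interleaved subsequences.
Subsequence A: 6, -18, 54, -162, 486, -1458 — multiplying by -3 each time.
Subsequence B: -10, -22, -34, -46, -58, -70 — linear: a_n = 2 − 12·n.
Subsequence C: 3, 6, 10, 15, 21 — triangular numbers starting at T_2.
Position 18 falls in subsequence C as its term 6, giving 28.
Position 19 falls in subsequence A as its term 7, giving 4374.
Position 20 → subsequence B, term 7 = -82.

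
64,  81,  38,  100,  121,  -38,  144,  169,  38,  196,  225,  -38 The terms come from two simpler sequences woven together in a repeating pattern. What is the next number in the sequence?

256

The slot pattern repeats as AAB (period 3), so there are 2 interleaved tracks.
Subsequence A is 64, 81, 100, 121, 144, 169, 196, 225, which is perfect squares starting at 8².
Subsequence B is 38, -38, 38, -38, which is oscillating between 38 and -38.
Position 13 falls in subsequence A as its term 9, giving 256.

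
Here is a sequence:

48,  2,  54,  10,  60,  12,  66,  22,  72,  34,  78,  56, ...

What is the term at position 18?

236

Positions 1, 3, 5, … form one subsequence and positions 2, 4, 6, … form another.
Subsequence A: 48, 54, 60, 66, 72, 78. Arithmetic, step +6.
Subsequence B: 2, 10, 12, 22, 34, 56. A Fibonacci-like recurrence a_n = a_{n-1} + a_{n-2}.
Position 18 falls in subsequence B as its term 9, giving 236.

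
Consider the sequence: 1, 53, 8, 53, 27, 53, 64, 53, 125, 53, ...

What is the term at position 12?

Split by position mod 2 into 2 tracks.
Track A: 1, 8, 27, 64, 125 (perfect cubes starting at 1³).
Track B: 53, 53, 53, 53, 53 (constant 53).
Term 12 comes from track B (its 6th entry): 53.

53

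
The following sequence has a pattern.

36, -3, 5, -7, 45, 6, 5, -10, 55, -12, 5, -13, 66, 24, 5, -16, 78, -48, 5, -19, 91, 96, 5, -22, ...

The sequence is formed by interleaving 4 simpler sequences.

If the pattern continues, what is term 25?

105

The terms cycle through 4 interleaved subsequences.
Stream A: 36, 45, 55, 66, 78, 91 (triangular numbers starting at T_8).
Stream B: -3, 6, -12, 24, -48, 96 (geometric, ×-2 each step).
Stream C: 5, 5, 5, 5, 5, 5 (constant 5).
Stream D: -7, -10, -13, -16, -19, -22 (arithmetic with common difference −3).
Term 25 comes from stream A (its 7th entry): 105.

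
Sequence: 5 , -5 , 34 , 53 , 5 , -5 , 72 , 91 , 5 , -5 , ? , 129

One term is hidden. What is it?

Reading positions in blocks of 4 reveals the pattern AABB — 2 tracks woven together.
Track A: 5, -5, 5, -5, 5, -5 (alternating ±5).
Track B: 34, 53, 72, 91, ?, 129 (adding 19 each time).
So the missing entry in track B is 110.

110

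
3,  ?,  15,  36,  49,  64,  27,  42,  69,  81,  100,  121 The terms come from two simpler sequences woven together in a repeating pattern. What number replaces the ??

The slot pattern repeats as AAABBB (period 6), so there are 2 interleaved tracks.
Track A: 3, ?, 15, 27, 42, 69 (each term equals the sum of the previous two).
Track B: 36, 49, 64, 81, 100, 121 (the squares 6², 7², 8², …).
Track A's pattern makes the blank 12.

12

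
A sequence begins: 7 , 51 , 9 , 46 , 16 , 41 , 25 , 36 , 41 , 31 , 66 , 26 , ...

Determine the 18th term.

The terms cycle through 2 interleaved subsequences.
Track A is 7, 9, 16, 25, 41, 66, which is each term equals the sum of the previous two.
Track B is 51, 46, 41, 36, 31, 26, which is linear: a_n = 56 − 5·n.
Term 18 comes from track B (its 9th entry): 11.

11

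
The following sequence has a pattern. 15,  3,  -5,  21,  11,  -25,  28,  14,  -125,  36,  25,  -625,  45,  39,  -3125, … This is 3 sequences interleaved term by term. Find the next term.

55

Split by position mod 3 into 3 tracks.
Subsequence A: 15, 21, 28, 36, 45. The triangular numbers T_5, T_6, ….
Subsequence B: 3, 11, 14, 25, 39. Fibonacci-style (each term is the sum of the two before it).
Subsequence C: -5, -25, -125, -625, -3125. Geometric with ratio 5.
The 16th slot belongs to subsequence A; its 6th term is 55.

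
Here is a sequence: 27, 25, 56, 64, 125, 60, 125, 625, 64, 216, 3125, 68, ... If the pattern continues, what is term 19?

729

Split by position mod 3: positions 1, 4, 7, … form one track, and each other residue class forms its own.
Subsequence A: 27, 64, 125, 216. The cubes 3³, 4³, 5³, ….
Subsequence B: 25, 125, 625, 3125. Powers 5^2, 5^3, 5^4, ….
Subsequence C: 56, 60, 64, 68. Arithmetic with common difference +4.
Position 19 falls in subsequence A as its term 7, giving 729.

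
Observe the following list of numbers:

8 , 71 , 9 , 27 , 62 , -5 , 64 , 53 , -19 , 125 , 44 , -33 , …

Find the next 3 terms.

216, 35, -47

Read the sequence 3 terms at a time; column i is its own pattern.
Track A is 8, 27, 64, 125, which is consecutive cubes n³ from n = 2.
Track B is 71, 62, 53, 44, which is linear: a_n = 80 − 9·n.
Track C is 9, -5, -19, -33, which is subtracting 14 each time.
The 13th slot belongs to track A; its 5th term is 216.
Term 14 comes from track B (its 5th entry): 35.
Position 15 → track C, term 5 = -47.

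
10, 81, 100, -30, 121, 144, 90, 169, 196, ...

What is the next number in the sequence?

The slot pattern repeats as ABB (period 3), so there are 2 interleaved tracks.
Track A is 10, -30, 90, which is a geometric progression (common ratio -3).
Track B is 81, 100, 121, 144, 169, 196, which is consecutive squares n² from n = 9.
The 10th slot belongs to track A; its 4th term is -270.

-270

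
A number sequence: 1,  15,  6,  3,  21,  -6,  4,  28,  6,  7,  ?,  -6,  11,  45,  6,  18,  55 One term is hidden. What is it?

Taking every 3rd term gives 3 separate tracks.
Track A is 1, 3, 4, 7, 11, 18, which is each term equals the sum of the previous two.
Track B is 15, 21, 28, ?, 45, 55, which is triangular numbers starting at T_5.
Track C is 6, -6, 6, -6, 6, which is the oscillation 6·(−1)^(n+1).
The gap is track B's term 4; the rule gives 36.

36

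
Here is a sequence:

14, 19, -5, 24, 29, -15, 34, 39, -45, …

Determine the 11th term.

49

The slot pattern repeats as AAB (period 3), so there are 2 interleaved tracks.
Stream A = 14, 19, 24, 29, 34, 39: linear: a_n = 9 + 5·n.
Stream B = -5, -15, -45: geometric with ratio 3.
Position 11 falls in stream A as its term 8, giving 49.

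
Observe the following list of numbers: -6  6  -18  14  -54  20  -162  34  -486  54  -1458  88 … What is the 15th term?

Odd-indexed and even-indexed terms follow separate rules.
Stream A = -6, -18, -54, -162, -486, -1458: a geometric progression (common ratio 3).
Stream B = 6, 14, 20, 34, 54, 88: each term equals the sum of the previous two.
The 15th slot belongs to stream A; its 8th term is -13122.

-13122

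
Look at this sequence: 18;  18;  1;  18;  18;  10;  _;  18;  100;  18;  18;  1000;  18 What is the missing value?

Reading positions in blocks of 3 reveals the pattern AAB — 2 tracks woven together.
Subsequence A = 18, 18, 18, 18, ?, 18, 18, 18, 18: constant 18.
Subsequence B = 1, 10, 100, 1000: successive powers of 10.
Filling subsequence A at index 5 by its rule yields 18.

18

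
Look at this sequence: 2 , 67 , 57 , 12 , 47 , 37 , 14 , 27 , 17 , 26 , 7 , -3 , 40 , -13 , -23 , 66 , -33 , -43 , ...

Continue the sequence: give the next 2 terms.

Reading positions in blocks of 3 reveals the pattern ABB — 2 tracks woven together.
Subsequence A: 2, 12, 14, 26, 40, 66 (each term equals the sum of the previous two).
Subsequence B: 67, 57, 47, 37, 27, 17, 7, -3, -13, -23, -33, -43 (arithmetic with common difference −10).
The 19th slot belongs to subsequence A; its 7th term is 106.
The 20th slot belongs to subsequence B; its 13th term is -53.

106, -53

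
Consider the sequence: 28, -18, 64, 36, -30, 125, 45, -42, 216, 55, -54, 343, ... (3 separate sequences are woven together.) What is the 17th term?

Split by position mod 3: positions 1, 4, 7, … form one track, and each other residue class forms its own.
Subsequence A: 28, 36, 45, 55 — triangular numbers starting at T_7.
Subsequence B: -18, -30, -42, -54 — arithmetic with common difference −12.
Subsequence C: 64, 125, 216, 343 — consecutive cubes n³ from n = 4.
Term 17 comes from subsequence B (its 6th entry): -78.

-78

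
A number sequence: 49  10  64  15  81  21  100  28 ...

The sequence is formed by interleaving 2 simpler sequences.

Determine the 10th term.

36

Positions 1, 3, 5, … form one subsequence and positions 2, 4, 6, … form another.
Subsequence A = 49, 64, 81, 100: perfect squares starting at 7².
Subsequence B = 10, 15, 21, 28: the triangular numbers T_4, T_5, ….
Position 10 falls in subsequence B as its term 5, giving 36.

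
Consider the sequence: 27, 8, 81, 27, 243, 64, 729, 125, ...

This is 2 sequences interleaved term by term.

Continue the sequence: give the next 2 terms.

2187, 216

Split by position mod 2 into 2 tracks.
Stream A: 27, 81, 243, 729 — successive powers of 3.
Stream B: 8, 27, 64, 125 — consecutive cubes n³ from n = 2.
Position 9 → stream A, term 5 = 2187.
The 10th slot belongs to stream B; its 5th term is 216.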